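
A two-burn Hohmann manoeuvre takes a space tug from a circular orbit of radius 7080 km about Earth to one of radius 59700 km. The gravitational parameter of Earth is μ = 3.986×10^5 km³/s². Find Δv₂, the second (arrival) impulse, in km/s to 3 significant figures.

Transfer-ellipse semi-major axis a_t = (r₁ + r₂)/2 = (7080 + 59700)/2 = 33390 km.
Circular speed at r = 59700 km: v_c = √(μ/r) = 2.584 km/s.
Vis-viva on the transfer ellipse at r = 59700 km gives v_t = √[μ(2/r − 1/a_t)] = 1.190 km/s.
Δv₂ = |v_t − v_c| = |1.190 − 2.584| = 1.394 km/s.

Δv₂ = 1.39 km/s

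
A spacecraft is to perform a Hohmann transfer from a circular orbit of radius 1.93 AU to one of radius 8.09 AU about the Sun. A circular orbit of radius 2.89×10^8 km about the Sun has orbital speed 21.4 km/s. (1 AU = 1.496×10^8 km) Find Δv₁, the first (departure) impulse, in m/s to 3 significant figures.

From the circular-orbit relation v² = μ/r at r = 2.89×10^8 km: μ = v²r = (21.4)² × 2.89×10^8 = 1.32350×10^11 km³/s².
In km: r₁ = 1.93 × 1.496×10^8 = 2.88728×10^8 km; r₂ = 8.09 × 1.496×10^8 = 1.210264×10^9 km.
Semi-major axis of the transfer orbit: a_t = (2.88728×10^8 + 1.210264×10^9)/2 = 7.49496×10^8 km.
On the circular orbit at r = 2.88728×10^8 km, v_c = √(μ/r) = 21.41008 km/s.
Vis-viva on the transfer ellipse at r = 2.88728×10^8 km gives v_t = √[μ(2/r − 1/a_t)] = 27.20656 km/s.
Δv₁ = |v_t − v_c| = |27.20656 − 21.41008| = 5.796 km/s.

Δv₁ = 5800 m/s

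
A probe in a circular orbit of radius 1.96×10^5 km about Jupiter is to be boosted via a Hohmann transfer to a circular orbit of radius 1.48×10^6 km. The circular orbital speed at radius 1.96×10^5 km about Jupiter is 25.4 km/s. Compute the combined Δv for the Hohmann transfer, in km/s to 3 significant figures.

Δv = 13.1 km/s

From the circular-orbit relation v² = μ/r at r = 1.96×10^5 km: μ = v²r = (25.4)² × 1.96×10^5 = 1.26451×10^8 km³/s².
Semi-major axis of the transfer orbit: a_t = (1.960×10^5 + 1.480×10^6)/2 = 8.380×10^5 km.
Circular speed at r₁: v₁ = √(μ/r₁) = √(1.26451×10^8/1.960×10^5) = 25.400 km/s.
Transfer-orbit speed at r₁ (v² = μ(2/r − 1/a)): v_p = √[μ(2/r₁ − 1/a_t)] = 33.755 km/s.
First burn Δv₁ = |v_p − v₁| = 8.355 km/s.
At r₂, v₂ = √(μ/r₂) = 9.243 km/s.
Transfer-orbit speed at r₂: v_a = √[μ(2/r₂ − 1/a_t)] = 4.470 km/s.
Second burn Δv₂ = |v₂ − v_a| = 4.773 km/s.
Total Δv = Δv₁ + Δv₂ = 13.13 km/s.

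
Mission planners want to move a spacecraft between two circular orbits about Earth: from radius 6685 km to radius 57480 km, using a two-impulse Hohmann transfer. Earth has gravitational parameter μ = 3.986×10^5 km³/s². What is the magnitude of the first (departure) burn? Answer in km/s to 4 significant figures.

The Hohmann ellipse has a_t = (r₁ + r₂)/2 = 32082.5 km.
On the circular orbit at r = 6685 km, v_c = √(μ/r) = 7.7218 km/s.
Transfer-orbit speed at the same r (vis-viva, a = a_t): v_t = √[μ(2/r − 1/a_t)] = 10.336 km/s.
Δv₁ = |v_t − v_c| = |10.336 − 7.7218| = 2.614 km/s.

Δv₁ = 2.614 km/s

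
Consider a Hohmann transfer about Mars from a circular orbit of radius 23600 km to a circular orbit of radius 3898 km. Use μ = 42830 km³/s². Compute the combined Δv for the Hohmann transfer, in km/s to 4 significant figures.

Δv = 1.658 km/s

Semi-major axis of the transfer orbit: a_t = (23600 + 3898)/2 = 13749 km.
At r₁ the circular-orbit speed is v₁ = √(μ/r₁) = 1.3472 km/s.
On the transfer ellipse at r₁, vis-viva gives v_a = √[μ(2/r₁ − 1/a_t)] = 0.71730 km/s.
First burn Δv₁ = |v_a − v₁| = 0.6299 km/s.
At r₂, v₂ = √(μ/r₂) = 3.315 km/s.
Transfer-orbit speed at r₂: v_p = √[μ(2/r₂ − 1/a_t)] = 4.343 km/s.
Second burn Δv₂ = |v₂ − v_p| = 1.028 km/s.
Δv = Δv₁ + Δv₂ = 0.6299 + 1.028 = 1.658 km/s.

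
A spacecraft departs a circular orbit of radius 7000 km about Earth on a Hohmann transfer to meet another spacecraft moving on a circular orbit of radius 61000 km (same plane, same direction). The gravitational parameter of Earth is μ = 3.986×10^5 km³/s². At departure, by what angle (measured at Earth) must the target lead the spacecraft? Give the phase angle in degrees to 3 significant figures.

φ = 105°

Semi-major axis of the transfer orbit: a_t = (7000 + 61000)/2 = 34000 km.
Transfer time t = π√(a_t³/μ) = 31196 s.
Target angular speed ω₂ = √(μ/r₂³) = 4.1906×10^-5 rad/s.
Angle swept by the target during transfer: ω₂·t = 1.3073 rad = 74.90°.
Arrival is 180° from departure on the ellipse, so φ = 180° − 74.90° = 105°.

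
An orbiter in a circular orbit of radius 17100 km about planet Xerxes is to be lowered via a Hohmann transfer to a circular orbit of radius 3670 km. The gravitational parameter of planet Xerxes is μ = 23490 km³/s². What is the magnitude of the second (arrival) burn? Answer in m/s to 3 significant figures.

Transfer-ellipse semi-major axis a_t = (r₁ + r₂)/2 = (17100 + 3670)/2 = 10385 km.
Circular speed at r = 3670 km: v_c = √(μ/r) = 2.5299 km/s.
Vis-viva on the transfer ellipse at r = 3670 km gives v_t = √[μ(2/r − 1/a_t)] = 3.2464 km/s.
Δv₂ = |v_t − v_c| = |3.2464 − 2.5299| = 0.7165 km/s.

Δv₂ = 716 m/s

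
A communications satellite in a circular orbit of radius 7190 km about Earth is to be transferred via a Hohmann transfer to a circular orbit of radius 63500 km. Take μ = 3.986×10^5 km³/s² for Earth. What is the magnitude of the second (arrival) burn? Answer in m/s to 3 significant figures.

Δv₂ = 1380 m/s

Transfer-ellipse semi-major axis a_t = (r₁ + r₂)/2 = (7190 + 63500)/2 = 35345 km.
Circular speed at r = 63500 km: v_c = √(μ/r) = 2.505 km/s.
Vis-viva on the transfer ellipse at r = 63500 km gives v_t = √[μ(2/r − 1/a_t)] = 1.130 km/s.
Δv₂ = |v_t − v_c| = |1.130 − 2.505| = 1.375 km/s.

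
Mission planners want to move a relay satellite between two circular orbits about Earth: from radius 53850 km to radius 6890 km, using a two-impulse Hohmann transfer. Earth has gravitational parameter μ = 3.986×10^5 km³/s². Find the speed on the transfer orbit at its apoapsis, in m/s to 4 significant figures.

The Hohmann ellipse has a_t = (r₁ + r₂)/2 = 30370 km.
At apoapsis, r = 53850 km.
From the vis-viva equation, v = √[μ(2/r − 1/a_t)] = 1.296 km/s.

v = 1296 m/s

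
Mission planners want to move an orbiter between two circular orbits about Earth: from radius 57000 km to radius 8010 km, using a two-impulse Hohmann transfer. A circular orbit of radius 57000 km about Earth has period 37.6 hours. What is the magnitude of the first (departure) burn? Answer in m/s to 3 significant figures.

From Kepler's third law T² = 4π²r³/μ at r = 57000 km, T = 37.6 hours = 37.6 × 3600 s = 1.3536×10^5 s: μ = 4π²r³/T² = 3.99028×10^5 km³/s².
Semi-major axis of the transfer orbit: a_t = (57000 + 8010)/2 = 32505 km.
Circular speed at r = 57000 km: v_c = √(μ/r) = 2.6458 km/s.
Transfer-orbit speed at the same r (vis-viva, a = a_t): v_t = √[μ(2/r − 1/a_t)] = 1.3134 km/s.
Δv₁ = |v_t − v_c| = |1.3134 − 2.6458| = 1.332 km/s.

Δv₁ = 1330 m/s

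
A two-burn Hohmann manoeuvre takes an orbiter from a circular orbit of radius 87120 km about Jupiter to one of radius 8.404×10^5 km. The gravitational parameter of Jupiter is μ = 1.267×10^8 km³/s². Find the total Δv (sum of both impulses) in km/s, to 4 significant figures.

Transfer-ellipse semi-major axis a_t = (r₁ + r₂)/2 = (87120 + 8.404×10^5)/2 = 4.6376×10^5 km.
Circular speed at r₁: v₁ = √(μ/r₁) = √(1.267×10^8/87120) = 38.14 km/s.
On the transfer ellipse at r₁, vis-viva gives v_p = √[μ(2/r₁ − 1/a_t)] = 51.34 km/s.
First burn Δv₁ = |v_p − v₁| = 13.20 km/s.
Circular speed at r₂: v₂ = √(μ/r₂) = 12.2785 km/s.
Transfer-orbit speed at r₂: v_a = √[μ(2/r₂ − 1/a_t)] = 5.32179 km/s.
Second burn Δv₂ = |v₂ − v_a| = 6.957 km/s.
Total Δv = Δv₁ + Δv₂ = 20.16 km/s.

Δv = 20.16 km/s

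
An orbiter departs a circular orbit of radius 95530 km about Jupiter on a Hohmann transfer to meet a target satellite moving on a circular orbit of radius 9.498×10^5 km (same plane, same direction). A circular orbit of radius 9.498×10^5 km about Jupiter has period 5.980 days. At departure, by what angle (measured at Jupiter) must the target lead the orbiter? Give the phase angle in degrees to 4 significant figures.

From Kepler's third law T² = 4π²r³/μ at r = 9.498×10^5 km, T = 5.980 days = 5.980 × 86400 s = 5.16672×10^5 s: μ = 4π²r³/T² = 1.26715×10^8 km³/s².
Semi-major axis of the transfer orbit: a_t = (95530 + 9.498×10^5)/2 = 5.22665×10^5 km.
The half-period of the transfer ellipse is t = π√(a_t³/μ) = 1.05456×10^5 s.
Target angular speed ω₂ = √(μ/r₂³) = 1.21609×10^-5 rad/s.
Angle swept by the target during transfer: ω₂·t = 1.2824 rad = 73.48°.
The orbiter traverses 180° on the transfer ellipse, so the target must lead by 180° − 73.48° = 106.5°.

φ = 106.5°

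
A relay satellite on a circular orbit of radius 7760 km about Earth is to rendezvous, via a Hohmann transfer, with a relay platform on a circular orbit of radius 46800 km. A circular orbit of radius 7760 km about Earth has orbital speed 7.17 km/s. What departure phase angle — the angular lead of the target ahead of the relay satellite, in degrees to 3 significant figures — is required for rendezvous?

φ = 99.9°

From the circular-orbit relation v² = μ/r at r = 7760 km: μ = v²r = (7.17)² × 7760 = 3.98933×10^5 km³/s².
Transfer-ellipse semi-major axis a_t = (r₁ + r₂)/2 = (7760 + 46800)/2 = 27280 km.
Transfer time t = π√(a_t³/μ) = 22411 s.
The target's mean motion on its circular orbit is ω₂ = √(μ/r₂³) = 6.2385×10^-5 rad/s.
Angle swept by the target during transfer: ω₂·t = 1.3981 rad = 80.11°.
Arrival is 180° from departure on the ellipse, so φ = 180° − 80.11° = 99.9°.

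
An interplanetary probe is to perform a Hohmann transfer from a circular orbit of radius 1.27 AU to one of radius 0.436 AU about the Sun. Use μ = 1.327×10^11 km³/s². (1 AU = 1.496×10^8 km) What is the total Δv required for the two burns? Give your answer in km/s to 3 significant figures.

In km: r₁ = 1.27 × 1.496×10^8 = 1.89992×10^8 km; r₂ = 0.436 × 1.496×10^8 = 6.52256×10^7 km.
The Hohmann ellipse has a_t = (r₁ + r₂)/2 = 1.276088×10^8 km.
At r₁ the circular-orbit speed is v₁ = √(μ/r₁) = 26.4282 km/s.
On the transfer ellipse at r₁, vis-viva equation gives v_a = √[μ(2/r₁ − 1/a_t)] = 18.8945 km/s.
First burn Δv₁ = |v_a − v₁| = 7.534 km/s.
At r₂, v₂ = √(μ/r₂) = 45.105 km/s.
Transfer-orbit speed at r₂: v_p = √[μ(2/r₂ − 1/a_t)] = 55.037 km/s.
Second burn Δv₂ = |v₂ − v_p| = 9.932 km/s.
Total Δv = Δv₁ + Δv₂ = 17.47 km/s.

Δv = 17.5 km/s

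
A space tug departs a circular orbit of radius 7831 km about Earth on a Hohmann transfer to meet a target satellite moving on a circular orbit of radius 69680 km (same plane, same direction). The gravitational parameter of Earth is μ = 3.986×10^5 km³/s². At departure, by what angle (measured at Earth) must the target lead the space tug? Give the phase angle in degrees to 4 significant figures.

φ = 105.3°

Semi-major axis of the transfer orbit: a_t = (7831 + 69680)/2 = 38755.5 km.
The half-period of the transfer ellipse is t = π√(a_t³/μ) = 37960 s.
The target's mean motion on its circular orbit is ω₂ = √(μ/r₂³) = 3.432×10^-5 rad/s.
Angle swept by the target during transfer: ω₂·t = 1.303 rad = 74.66°.
The space tug traverses 180° on the transfer ellipse, so the target must lead by 180° − 74.66° = 105.3°.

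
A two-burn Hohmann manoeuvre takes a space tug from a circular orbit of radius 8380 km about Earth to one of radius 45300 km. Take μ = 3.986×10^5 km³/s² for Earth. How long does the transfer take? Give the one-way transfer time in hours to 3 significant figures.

t = 6.08 hours

The Hohmann ellipse has a_t = (r₁ + r₂)/2 = 26840 km.
By Kepler's third law the transfer-orbit period is T = 2π√(a_t³/μ), so t = T/2 = 21880 s.
Converting: 21880 s ÷ 3600 s/hour = 6.08 hours.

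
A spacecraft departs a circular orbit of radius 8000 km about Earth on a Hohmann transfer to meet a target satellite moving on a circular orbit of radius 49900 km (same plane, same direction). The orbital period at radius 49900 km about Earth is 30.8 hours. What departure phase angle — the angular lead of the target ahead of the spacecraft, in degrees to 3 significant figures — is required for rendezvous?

From Kepler's third law T² = 4π²r³/μ at r = 49900 km, T = 30.8 hours = 30.8 × 3600 s = 1.1088×10^5 s: μ = 4π²r³/T² = 3.98984×10^5 km³/s².
Transfer-ellipse semi-major axis a_t = (r₁ + r₂)/2 = (8000 + 49900)/2 = 28950 km.
The half-period of the transfer ellipse is t = π√(a_t³/μ) = 24499 s.
The target's mean motion on its circular orbit is ω₂ = √(μ/r₂³) = 5.6667×10^-5 rad/s.
Angle swept by the target during transfer: ω₂·t = 1.3883 rad = 79.54°.
The spacecraft traverses 180° on the transfer ellipse, so the target must lead by 180° − 79.54° = 100°.

φ = 100°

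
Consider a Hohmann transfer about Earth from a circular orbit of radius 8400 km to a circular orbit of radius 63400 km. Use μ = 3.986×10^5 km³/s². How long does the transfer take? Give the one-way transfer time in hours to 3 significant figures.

Transfer-ellipse semi-major axis a_t = (r₁ + r₂)/2 = (8400 + 63400)/2 = 35900 km.
Transfer time t = π√(a_t³/μ) = π√((35900)³ / 3.986×10^5) = 33850 s.
Converting: 33850 s ÷ 3600 s/hour = 9.40 hours.

t = 9.40 hours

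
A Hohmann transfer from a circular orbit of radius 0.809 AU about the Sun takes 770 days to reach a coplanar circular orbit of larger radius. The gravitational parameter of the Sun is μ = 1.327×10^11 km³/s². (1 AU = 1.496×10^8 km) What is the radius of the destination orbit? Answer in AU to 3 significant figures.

In km: r₁ = 0.809 × 1.496×10^8 = 1.210264×10^8 km.
Transfer time t = 770 days = 6.6528×10^7 s, and t = π√(a_t³/μ).
So a_t = (μ t²/π²)^(1/3) = (1.327×10^11 × (6.6528×10^7)² / π²)^(1/3) = 3.9042×10^8 km.
Since a_t = (r₁ + r₂)/2, r₂ = 2a_t − r₁ = 2×3.9042×10^8 − 1.210264×10^8 = 6.598136×10^8 km.
In AU: r₂ = 6.598136×10^8 / 1.496×10^8 = 4.41 AU.

r₂ = 4.41 AU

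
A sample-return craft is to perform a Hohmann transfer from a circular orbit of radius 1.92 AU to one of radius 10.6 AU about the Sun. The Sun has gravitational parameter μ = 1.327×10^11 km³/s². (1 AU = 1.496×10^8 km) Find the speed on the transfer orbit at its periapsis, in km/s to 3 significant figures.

v = 28.0 km/s

In km: r₁ = 1.92 × 1.496×10^8 = 2.87232×10^8 km; r₂ = 10.6 × 1.496×10^8 = 1.58576×10^9 km.
Transfer-ellipse semi-major axis a_t = (r₁ + r₂)/2 = (2.87232×10^8 + 1.58576×10^9)/2 = 9.36496×10^8 km.
The periapsis of the transfer ellipse is at r = 2.87232×10^8 km.
Vis-viva: v = √[μ(2/r − 1/a_t)] = √[1.327×10^11 × (2/2.87232×10^8 − 1/9.36496×10^8)] = 27.97 km/s.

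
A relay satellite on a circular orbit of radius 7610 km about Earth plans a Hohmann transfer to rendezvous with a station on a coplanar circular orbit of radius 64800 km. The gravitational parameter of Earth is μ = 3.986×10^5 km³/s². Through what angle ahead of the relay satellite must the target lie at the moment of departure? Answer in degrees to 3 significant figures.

Semi-major axis of the transfer orbit: a_t = (7610 + 64800)/2 = 36205 km.
Transfer time t = π√(a_t³/μ) = 34280 s.
Target angular speed ω₂ = √(μ/r₂³) = 3.827×10^-5 rad/s.
Angle swept by the target during transfer: ω₂·t = 1.312 rad = 75.17°.
Arrival is 180° from departure on the ellipse, so φ = 180° − 75.17° = 105°.

φ = 105°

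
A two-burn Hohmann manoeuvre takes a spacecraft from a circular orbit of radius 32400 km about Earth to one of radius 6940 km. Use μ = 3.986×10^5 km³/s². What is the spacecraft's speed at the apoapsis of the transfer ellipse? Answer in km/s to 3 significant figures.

v = 2.08 km/s

Semi-major axis of the transfer orbit: a_t = (32400 + 6940)/2 = 19670 km.
The apoapsis of the transfer ellipse is at r = 32400 km.
From the vis-viva equation, v = √[μ(2/r − 1/a_t)] = 2.083 km/s.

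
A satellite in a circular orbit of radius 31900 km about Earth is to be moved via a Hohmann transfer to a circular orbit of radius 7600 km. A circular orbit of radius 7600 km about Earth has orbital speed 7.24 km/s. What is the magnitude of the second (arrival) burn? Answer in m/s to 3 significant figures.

Δv₂ = 1960 m/s

From the circular-orbit relation v² = μ/r at r = 7600 km: μ = v²r = (7.24)² × 7600 = 3.98374×10^5 km³/s².
Transfer-ellipse semi-major axis a_t = (r₁ + r₂)/2 = (31900 + 7600)/2 = 19750 km.
Circular speed at r = 7600 km: v_c = √(μ/r) = 7.240 km/s.
Vis-viva on the transfer ellipse at r = 7600 km gives v_t = √[μ(2/r − 1/a_t)] = 9.201 km/s.
Δv₂ = |v_t − v_c| = |9.201 − 7.240| = 1.961 km/s.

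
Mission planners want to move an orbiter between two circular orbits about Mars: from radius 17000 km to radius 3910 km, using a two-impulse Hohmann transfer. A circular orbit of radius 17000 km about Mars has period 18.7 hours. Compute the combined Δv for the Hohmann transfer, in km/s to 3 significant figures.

Δv = 1.53 km/s

From Kepler's third law T² = 4π²r³/μ at r = 17000 km, T = 18.7 hours = 18.7 × 3600 s = 67320 s: μ = 4π²r³/T² = 42797.5 km³/s².
Transfer-ellipse semi-major axis a_t = (r₁ + r₂)/2 = (17000 + 3910)/2 = 10455 km.
At r₁ the circular-orbit speed is v₁ = √(μ/r₁) = 1.5867 km/s.
Transfer-orbit speed at r₁ (vis-viva equation): v_a = √[μ(2/r₁ − 1/a_t)] = 0.97031 km/s.
First burn Δv₁ = |v_a − v₁| = 0.6164 km/s.
Circular speed at r₂: v₂ = √(μ/r₂) = 3.3084 km/s.
Transfer-orbit speed at r₂: v_p = √[μ(2/r₂ − 1/a_t)] = 4.2187 km/s.
Second burn Δv₂ = |v₂ − v_p| = 0.9103 km/s.
Total Δv = Δv₁ + Δv₂ = 1.527 km/s.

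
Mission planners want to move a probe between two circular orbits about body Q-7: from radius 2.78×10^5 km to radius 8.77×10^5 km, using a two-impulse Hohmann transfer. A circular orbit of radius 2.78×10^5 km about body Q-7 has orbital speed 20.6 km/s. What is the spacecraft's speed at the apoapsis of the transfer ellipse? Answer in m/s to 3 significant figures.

From the circular-orbit relation v² = μ/r at r = 2.78×10^5 km: μ = v²r = (20.6)² × 2.78×10^5 = 1.17972×10^8 km³/s².
Semi-major axis of the transfer orbit: a_t = (2.780×10^5 + 8.770×10^5)/2 = 5.775×10^5 km.
At apoapsis, r = 8.770×10^5 km.
Vis-viva: v = √[μ(2/r − 1/a_t)] = √[1.17972×10^8 × (2/8.770×10^5 − 1/5.775×10^5)] = 8.047 km/s.

v = 8050 m/s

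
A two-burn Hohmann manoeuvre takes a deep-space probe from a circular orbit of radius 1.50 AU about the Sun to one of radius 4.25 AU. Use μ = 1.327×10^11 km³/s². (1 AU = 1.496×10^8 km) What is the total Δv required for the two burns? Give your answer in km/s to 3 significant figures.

Δv = 9.26 km/s

In km: r₁ = 1.50 × 1.496×10^8 = 2.244×10^8 km; r₂ = 4.25 × 1.496×10^8 = 6.358×10^8 km.
Semi-major axis of the transfer orbit: a_t = (2.244×10^8 + 6.358×10^8)/2 = 4.301×10^8 km.
At r₁ the circular-orbit speed is v₁ = √(μ/r₁) = 24.3178 km/s.
Transfer-orbit speed at r₁ (v² = μ(2/r − 1/a)): v_p = √[μ(2/r₁ − 1/a_t)] = 29.5665 km/s.
First burn Δv₁ = |v_p − v₁| = 5.2487 km/s.
Circular speed at r₂: v₂ = √(μ/r₂) = 14.4469 km/s.
Transfer-orbit speed at r₂: v_a = √[μ(2/r₂ − 1/a_t)] = 10.4352 km/s.
Second burn Δv₂ = |v₂ − v_a| = 4.0117 km/s.
Total Δv = Δv₁ + Δv₂ = 9.260 km/s.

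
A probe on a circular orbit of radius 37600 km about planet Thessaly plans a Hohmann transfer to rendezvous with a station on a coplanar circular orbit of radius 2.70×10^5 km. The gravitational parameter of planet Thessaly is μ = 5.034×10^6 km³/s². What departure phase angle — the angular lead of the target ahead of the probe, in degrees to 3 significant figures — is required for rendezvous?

The Hohmann ellipse has a_t = (r₁ + r₂)/2 = 1.538×10^5 km.
The half-period of the transfer ellipse is t = π√(a_t³/μ) = 84455.5 s.
Target angular speed ω₂ = √(μ/r₂³) = 1.59923×10^-5 rad/s.
Angle swept by the target during transfer: ω₂·t = 1.35064 rad = 77.39°.
The probe traverses 180° on the transfer ellipse, so the target must lead by 180° − 77.39° = 103°.

φ = 103°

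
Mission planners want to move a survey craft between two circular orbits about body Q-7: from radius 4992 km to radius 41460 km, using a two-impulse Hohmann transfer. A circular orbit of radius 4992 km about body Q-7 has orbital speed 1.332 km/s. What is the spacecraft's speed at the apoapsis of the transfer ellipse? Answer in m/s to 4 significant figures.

From the circular-orbit relation v² = μ/r at r = 4992 km: μ = v²r = (1.332)² × 4992 = 8856.93 km³/s².
Semi-major axis of the transfer orbit: a_t = (4992 + 41460)/2 = 23226 km.
The apoapsis of the transfer ellipse is at r = 41460 km.
From the vis-viva equation, v = √[μ(2/r − 1/a_t)] = 0.2143 km/s.

v = 214.3 m/s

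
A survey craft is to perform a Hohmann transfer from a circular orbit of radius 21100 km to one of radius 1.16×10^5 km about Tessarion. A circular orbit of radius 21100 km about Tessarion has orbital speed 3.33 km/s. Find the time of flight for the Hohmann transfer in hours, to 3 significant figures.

t = 32.4 hours

From the circular-orbit relation v² = μ/r at r = 21100 km: μ = v²r = (3.33)² × 21100 = 2.33976×10^5 km³/s².
The Hohmann ellipse has a_t = (r₁ + r₂)/2 = 68550 km.
Half the transfer-orbit period gives t = π√(a_t³/μ) = 1.166×10^5 s.
Converting: 1.166×10^5 s ÷ 3600 s/hour = 32.4 hours.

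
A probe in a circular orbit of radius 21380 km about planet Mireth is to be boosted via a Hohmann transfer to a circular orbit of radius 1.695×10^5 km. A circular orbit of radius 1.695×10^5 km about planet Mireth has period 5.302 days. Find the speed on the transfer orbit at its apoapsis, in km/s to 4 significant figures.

v = 1.100 km/s

From Kepler's third law T² = 4π²r³/μ at r = 1.695×10^5 km, T = 5.302 days = 5.302 × 86400 s = 4.580928×10^5 s: μ = 4π²r³/T² = 9.16140×10^5 km³/s².
Semi-major axis of the transfer orbit: a_t = (21380 + 1.695×10^5)/2 = 95440 km.
The apoapsis of the transfer ellipse is at r = 1.695×10^5 km.
Applying v² = μ(2/r − 1/a_t): v = 1.100 km/s.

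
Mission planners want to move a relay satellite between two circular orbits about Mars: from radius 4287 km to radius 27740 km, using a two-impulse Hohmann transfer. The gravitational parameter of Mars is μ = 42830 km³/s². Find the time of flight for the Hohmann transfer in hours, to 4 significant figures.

Semi-major axis of the transfer orbit: a_t = (4287 + 27740)/2 = 16013.5 km.
Half the transfer-orbit period gives t = π√(a_t³/μ) = 30761 s.
Converting: 30761 s ÷ 3600 s/hour = 8.545 hours.

t = 8.545 hours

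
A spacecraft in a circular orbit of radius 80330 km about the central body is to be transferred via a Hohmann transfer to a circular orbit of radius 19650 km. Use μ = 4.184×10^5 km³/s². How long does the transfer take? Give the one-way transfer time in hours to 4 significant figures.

t = 15.08 hours

The Hohmann ellipse has a_t = (r₁ + r₂)/2 = 49990 km.
Transfer time t = π√(a_t³/μ) = π√((49990)³ / 4.184×10^5) = 54280 s.
Converting: 54280 s ÷ 3600 s/hour = 15.08 hours.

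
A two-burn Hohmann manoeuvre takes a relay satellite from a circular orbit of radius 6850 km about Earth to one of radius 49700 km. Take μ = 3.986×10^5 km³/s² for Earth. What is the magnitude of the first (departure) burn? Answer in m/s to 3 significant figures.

Semi-major axis of the transfer orbit: a_t = (6850 + 49700)/2 = 28275 km.
Circular speed at r = 6850 km: v_c = √(μ/r) = 7.6282 km/s.
Vis-viva on the transfer ellipse at r = 6850 km gives v_t = √[μ(2/r − 1/a_t)] = 10.113 km/s.
Δv₁ = |v_t − v_c| = |10.113 − 7.6282| = 2.485 km/s.

Δv₁ = 2490 m/s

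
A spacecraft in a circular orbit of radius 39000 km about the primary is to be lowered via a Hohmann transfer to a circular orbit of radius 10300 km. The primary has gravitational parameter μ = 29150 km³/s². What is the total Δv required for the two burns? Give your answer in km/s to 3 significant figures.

Δv = 0.739 km/s

Transfer-ellipse semi-major axis a_t = (r₁ + r₂)/2 = (39000 + 10300)/2 = 24650 km.
At r₁ the circular-orbit speed is v₁ = √(μ/r₁) = 0.86454 km/s.
Transfer-orbit speed at r₁ (vis-viva): v_a = √[μ(2/r₁ − 1/a_t)] = 0.55885 km/s.
First burn Δv₁ = |v_a − v₁| = 0.30569 km/s.
At r₂, v₂ = √(μ/r₂) = 1.68229 km/s.
Transfer-orbit speed at r₂: v_p = √[μ(2/r₂ − 1/a_t)] = 2.11604 km/s.
Second burn Δv₂ = |v₂ − v_p| = 0.43375 km/s.
Δv = Δv₁ + Δv₂ = 0.30569 + 0.43375 = 0.7394 km/s.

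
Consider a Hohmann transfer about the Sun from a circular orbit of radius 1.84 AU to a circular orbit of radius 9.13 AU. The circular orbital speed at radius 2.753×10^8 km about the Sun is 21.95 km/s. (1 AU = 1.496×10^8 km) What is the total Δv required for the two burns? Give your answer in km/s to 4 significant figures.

From the circular-orbit relation v² = μ/r at r = 2.753×10^8 km: μ = v²r = (21.95)² × 2.753×10^8 = 1.32640×10^11 km³/s².
In km: r₁ = 1.84 × 1.496×10^8 = 2.75264×10^8 km; r₂ = 9.13 × 1.496×10^8 = 1.365848×10^9 km.
Semi-major axis of the transfer orbit: a_t = (2.75264×10^8 + 1.365848×10^9)/2 = 8.20556×10^8 km.
At r₁ the circular-orbit speed is v₁ = √(μ/r₁) = 21.95 km/s.
On the transfer ellipse at r₁, v² = μ(2/r − 1/a) gives v_p = √[μ(2/r₁ − 1/a_t)] = 28.32 km/s.
First burn Δv₁ = |v_p − v₁| = 6.370 km/s.
Circular speed at r₂: v₂ = √(μ/r₂) = 9.855 km/s.
Transfer-orbit speed at r₂: v_a = √[μ(2/r₂ − 1/a_t)] = 5.708 km/s.
Second burn Δv₂ = |v₂ − v_a| = 4.147 km/s.
Total Δv = Δv₁ + Δv₂ = 10.52 km/s.

Δv = 10.52 km/s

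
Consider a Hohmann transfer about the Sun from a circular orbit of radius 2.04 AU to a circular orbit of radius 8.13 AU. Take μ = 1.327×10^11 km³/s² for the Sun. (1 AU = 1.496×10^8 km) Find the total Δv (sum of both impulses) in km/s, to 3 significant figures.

In km: r₁ = 2.04 × 1.496×10^8 = 3.05184×10^8 km; r₂ = 8.13 × 1.496×10^8 = 1.216248×10^9 km.
Transfer-ellipse semi-major axis a_t = (r₁ + r₂)/2 = (3.05184×10^8 + 1.216248×10^9)/2 = 7.60716×10^8 km.
At r₁ the circular-orbit speed is v₁ = √(μ/r₁) = 20.8523 km/s.
Transfer-orbit speed at r₁ (vis-viva equation): v_p = √[μ(2/r₁ − 1/a_t)] = 26.3666 km/s.
First burn Δv₁ = |v_p − v₁| = 5.5143 km/s.
At r₂, v₂ = √(μ/r₂) = 10.4454 km/s.
Transfer-orbit speed at r₂: v_a = √[μ(2/r₂ − 1/a_t)] = 6.61598 km/s.
Second burn Δv₂ = |v₂ − v_a| = 3.8294 km/s.
Δv = Δv₁ + Δv₂ = 5.5143 + 3.8294 = 9.344 km/s.

Δv = 9.34 km/s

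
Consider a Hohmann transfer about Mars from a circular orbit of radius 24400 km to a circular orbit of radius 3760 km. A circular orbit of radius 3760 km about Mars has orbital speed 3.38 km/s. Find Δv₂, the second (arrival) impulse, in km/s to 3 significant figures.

From the circular-orbit relation v² = μ/r at r = 3760 km: μ = v²r = (3.38)² × 3760 = 42955.7 km³/s².
Semi-major axis of the transfer orbit: a_t = (24400 + 3760)/2 = 14080 km.
Circular speed at r = 3760 km: v_c = √(μ/r) = 3.380 km/s.
Vis-viva on the transfer ellipse at r = 3760 km gives v_t = √[μ(2/r − 1/a_t)] = 4.449 km/s.
Δv₂ = |v_t − v_c| = |4.449 − 3.380| = 1.069 km/s.

Δv₂ = 1.07 km/s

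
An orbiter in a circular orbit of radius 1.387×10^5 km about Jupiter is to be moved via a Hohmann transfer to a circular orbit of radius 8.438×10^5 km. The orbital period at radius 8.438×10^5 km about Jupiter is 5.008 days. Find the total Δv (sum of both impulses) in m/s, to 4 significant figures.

Δv = 15130 m/s

From Kepler's third law T² = 4π²r³/μ at r = 8.438×10^5 km, T = 5.008 days = 5.008 × 86400 s = 4.326912×10^5 s: μ = 4π²r³/T² = 1.26684×10^8 km³/s².
The Hohmann ellipse has a_t = (r₁ + r₂)/2 = 4.9125×10^5 km.
At r₁ the circular-orbit speed is v₁ = √(μ/r₁) = 30.222 km/s.
On the transfer ellipse at r₁, vis-viva equation gives v_p = √[μ(2/r₁ − 1/a_t)] = 39.609 km/s.
First burn Δv₁ = |v_p − v₁| = 9.387 km/s.
At r₂, v₂ = √(μ/r₂) = 12.253 km/s.
Transfer-orbit speed at r₂: v_a = √[μ(2/r₂ − 1/a_t)] = 6.5107 km/s.
Second burn Δv₂ = |v₂ − v_a| = 5.742 km/s.
Δv = Δv₁ + Δv₂ = 9.387 + 5.742 = 15.13 km/s.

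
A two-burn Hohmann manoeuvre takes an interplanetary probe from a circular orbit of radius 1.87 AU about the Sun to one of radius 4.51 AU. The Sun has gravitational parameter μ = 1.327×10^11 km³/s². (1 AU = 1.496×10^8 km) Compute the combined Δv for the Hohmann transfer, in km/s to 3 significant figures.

In km: r₁ = 1.87 × 1.496×10^8 = 2.79752×10^8 km; r₂ = 4.51 × 1.496×10^8 = 6.74696×10^8 km.
The Hohmann ellipse has a_t = (r₁ + r₂)/2 = 4.77224×10^8 km.
Circular speed at r₁: v₁ = √(μ/r₁) = √(1.327×10^11/2.79752×10^8) = 21.780 km/s.
Transfer-orbit speed at r₁ (v² = μ(2/r − 1/a)): v_p = √[μ(2/r₁ − 1/a_t)] = 25.897 km/s.
First burn Δv₁ = |v_p − v₁| = 4.117 km/s.
At r₂, v₂ = √(μ/r₂) = 14.0243 km/s.
Transfer-orbit speed at r₂: v_a = √[μ(2/r₂ − 1/a_t)] = 10.7376 km/s.
Second burn Δv₂ = |v₂ − v_a| = 3.287 km/s.
Total Δv = Δv₁ + Δv₂ = 7.404 km/s.

Δv = 7.40 km/s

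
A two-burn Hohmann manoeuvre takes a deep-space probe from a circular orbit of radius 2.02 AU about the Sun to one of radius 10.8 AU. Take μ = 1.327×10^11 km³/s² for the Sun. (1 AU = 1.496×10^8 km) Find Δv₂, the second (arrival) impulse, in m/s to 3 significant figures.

Δv₂ = 3980 m/s

In km: r₁ = 2.02 × 1.496×10^8 = 3.02192×10^8 km; r₂ = 10.8 × 1.496×10^8 = 1.61568×10^9 km.
Transfer-ellipse semi-major axis a_t = (r₁ + r₂)/2 = (3.02192×10^8 + 1.61568×10^9)/2 = 9.58936×10^8 km.
On the circular orbit at r = 1.61568×10^9 km, v_c = √(μ/r) = 9.063 km/s.
Transfer-orbit speed at the same r (vis-viva, a = a_t): v_t = √[μ(2/r − 1/a_t)] = 5.088 km/s.
Δv₂ = |v_t − v_c| = |5.088 − 9.063| = 3.975 km/s.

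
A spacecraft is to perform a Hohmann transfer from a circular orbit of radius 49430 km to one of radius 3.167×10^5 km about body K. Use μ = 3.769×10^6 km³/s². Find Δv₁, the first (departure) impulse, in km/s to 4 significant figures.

The Hohmann ellipse has a_t = (r₁ + r₂)/2 = 1.83065×10^5 km.
On the circular orbit at r = 49430 km, v_c = √(μ/r) = 8.7321 km/s.
Transfer-orbit speed at the same r (vis-viva, a = a_t): v_t = √[μ(2/r − 1/a_t)] = 11.485 km/s.
Δv₁ = |v_t − v_c| = |11.485 − 8.7321| = 2.753 km/s.

Δv₁ = 2.753 km/s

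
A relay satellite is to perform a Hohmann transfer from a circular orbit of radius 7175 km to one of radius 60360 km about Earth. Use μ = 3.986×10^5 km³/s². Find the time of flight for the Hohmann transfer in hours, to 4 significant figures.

t = 8.577 hours

Transfer-ellipse semi-major axis a_t = (r₁ + r₂)/2 = (7175 + 60360)/2 = 33767.5 km.
By Kepler's third law the transfer-orbit period is T = 2π√(a_t³/μ), so t = T/2 = 30877 s.
Converting: 30877 s ÷ 3600 s/hour = 8.577 hours.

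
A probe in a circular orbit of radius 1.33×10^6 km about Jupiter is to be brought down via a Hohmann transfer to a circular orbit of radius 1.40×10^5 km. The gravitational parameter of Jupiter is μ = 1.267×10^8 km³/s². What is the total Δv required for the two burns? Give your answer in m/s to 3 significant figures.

The Hohmann ellipse has a_t = (r₁ + r₂)/2 = 7.350×10^5 km.
Circular speed at r₁: v₁ = √(μ/r₁) = √(1.267×10^8/1.330×10^6) = 9.7603 km/s.
Transfer-orbit speed at r₁ (v² = μ(2/r − 1/a)): v_a = √[μ(2/r₁ − 1/a_t)] = 4.2597 km/s.
First burn Δv₁ = |v_a − v₁| = 5.501 km/s.
At r₂, v₂ = √(μ/r₂) = 30.0832 km/s.
Transfer-orbit speed at r₂: v_p = √[μ(2/r₂ − 1/a_t)] = 40.4675 km/s.
Second burn Δv₂ = |v₂ − v_p| = 10.38 km/s.
Δv = Δv₁ + Δv₂ = 5.501 + 10.38 = 15.88 km/s.

Δv = 15900 m/s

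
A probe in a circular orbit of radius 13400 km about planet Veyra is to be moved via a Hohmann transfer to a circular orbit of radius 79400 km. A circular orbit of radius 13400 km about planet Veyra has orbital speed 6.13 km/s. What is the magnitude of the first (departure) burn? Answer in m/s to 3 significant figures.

From the circular-orbit relation v² = μ/r at r = 13400 km: μ = v²r = (6.13)² × 13400 = 5.03530×10^5 km³/s².
The Hohmann ellipse has a_t = (r₁ + r₂)/2 = 46400 km.
On the circular orbit at r = 13400 km, v_c = √(μ/r) = 6.130 km/s.
Vis-viva on the transfer ellipse at r = 13400 km gives v_t = √[μ(2/r − 1/a_t)] = 8.019 km/s.
Δv₁ = |v_t − v_c| = |8.019 − 6.130| = 1.889 km/s.

Δv₁ = 1890 m/s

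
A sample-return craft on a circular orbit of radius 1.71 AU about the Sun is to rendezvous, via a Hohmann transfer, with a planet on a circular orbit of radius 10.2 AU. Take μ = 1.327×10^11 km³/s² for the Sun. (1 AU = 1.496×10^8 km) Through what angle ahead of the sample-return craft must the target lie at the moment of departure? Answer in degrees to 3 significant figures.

In km: r₁ = 1.71 × 1.496×10^8 = 2.55816×10^8 km; r₂ = 10.2 × 1.496×10^8 = 1.52592×10^9 km.
Transfer-ellipse semi-major axis a_t = (r₁ + r₂)/2 = (2.55816×10^8 + 1.52592×10^9)/2 = 8.90868×10^8 km.
Transfer time t = π√(a_t³/μ) = 2.29316×10^8 s.
Target angular speed ω₂ = √(μ/r₂³) = 6.11136×10^-9 rad/s.
Angle swept by the target during transfer: ω₂·t = 1.40143 rad = 80.30°.
Arrival is 180° from departure on the ellipse, so φ = 180° − 80.30° = 99.7°.

φ = 99.7°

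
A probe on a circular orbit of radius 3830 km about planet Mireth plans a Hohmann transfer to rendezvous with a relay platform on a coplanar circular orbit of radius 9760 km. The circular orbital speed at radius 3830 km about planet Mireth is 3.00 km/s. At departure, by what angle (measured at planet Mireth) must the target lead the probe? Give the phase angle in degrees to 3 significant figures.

φ = 75.4°

From the circular-orbit relation v² = μ/r at r = 3830 km: μ = v²r = (3.00)² × 3830 = 34470.0 km³/s².
The Hohmann ellipse has a_t = (r₁ + r₂)/2 = 6795 km.
The half-period of the transfer ellipse is t = π√(a_t³/μ) = 9478 s.
Target angular speed ω₂ = √(μ/r₂³) = 1.926×10^-4 rad/s.
Angle swept by the target during transfer: ω₂·t = 1.825 rad = 104.6°.
Arrival is 180° from departure on the ellipse, so φ = 180° − 104.6° = 75.4°.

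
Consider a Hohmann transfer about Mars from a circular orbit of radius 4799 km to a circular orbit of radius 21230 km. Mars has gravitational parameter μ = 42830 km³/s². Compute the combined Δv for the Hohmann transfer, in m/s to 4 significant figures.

Δv = 1386 m/s

Transfer-ellipse semi-major axis a_t = (r₁ + r₂)/2 = (4799 + 21230)/2 = 13014.5 km.
At r₁ the circular-orbit speed is v₁ = √(μ/r₁) = 2.98744 km/s.
On the transfer ellipse at r₁, v² = μ(2/r − 1/a) gives v_p = √[μ(2/r₁ − 1/a_t)] = 3.81557 km/s.
First burn Δv₁ = |v_p − v₁| = 0.8281 km/s.
Circular speed at r₂: v₂ = √(μ/r₂) = 1.4204 km/s.
Transfer-orbit speed at r₂: v_a = √[μ(2/r₂ − 1/a_t)] = 0.86250 km/s.
Second burn Δv₂ = |v₂ − v_a| = 0.5579 km/s.
Δv = Δv₁ + Δv₂ = 0.8281 + 0.5579 = 1.386 km/s.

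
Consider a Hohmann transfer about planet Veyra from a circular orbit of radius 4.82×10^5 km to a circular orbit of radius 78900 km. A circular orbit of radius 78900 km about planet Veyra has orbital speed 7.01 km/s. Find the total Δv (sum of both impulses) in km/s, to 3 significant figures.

From the circular-orbit relation v² = μ/r at r = 78900 km: μ = v²r = (7.01)² × 78900 = 3.87715×10^6 km³/s².
Semi-major axis of the transfer orbit: a_t = (4.820×10^5 + 78900)/2 = 2.8045×10^5 km.
Circular speed at r₁: v₁ = √(μ/r₁) = √(3.87715×10^6/4.820×10^5) = 2.836 km/s.
Transfer-orbit speed at r₁ (vis-viva equation): v_a = √[μ(2/r₁ − 1/a_t)] = 1.504 km/s.
First burn Δv₁ = |v_a − v₁| = 1.332 km/s.
At r₂, v₂ = √(μ/r₂) = 7.010 km/s.
Transfer-orbit speed at r₂: v_p = √[μ(2/r₂ − 1/a_t)] = 9.190 km/s.
Second burn Δv₂ = |v₂ − v_p| = 2.180 km/s.
Δv = Δv₁ + Δv₂ = 1.332 + 2.180 = 3.512 km/s.

Δv = 3.51 km/s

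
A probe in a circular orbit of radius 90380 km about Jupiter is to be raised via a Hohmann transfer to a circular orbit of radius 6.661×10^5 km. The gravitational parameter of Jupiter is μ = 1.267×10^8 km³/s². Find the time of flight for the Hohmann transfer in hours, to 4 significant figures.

t = 18.03 hours

The Hohmann ellipse has a_t = (r₁ + r₂)/2 = 3.7824×10^5 km.
Transfer time t = π√(a_t³/μ) = π√((3.7824×10^5)³ / 1.267×10^8) = 64925 s.
Converting: 64925 s ÷ 3600 s/hour = 18.03 hours.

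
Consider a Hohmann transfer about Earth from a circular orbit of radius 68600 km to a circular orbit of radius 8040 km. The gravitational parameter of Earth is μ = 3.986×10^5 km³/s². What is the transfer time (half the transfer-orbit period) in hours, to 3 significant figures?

t = 10.4 hours

The Hohmann ellipse has a_t = (r₁ + r₂)/2 = 38320 km.
Half the transfer-orbit period gives t = π√(a_t³/μ) = 37330 s.
Converting: 37330 s ÷ 3600 s/hour = 10.4 hours.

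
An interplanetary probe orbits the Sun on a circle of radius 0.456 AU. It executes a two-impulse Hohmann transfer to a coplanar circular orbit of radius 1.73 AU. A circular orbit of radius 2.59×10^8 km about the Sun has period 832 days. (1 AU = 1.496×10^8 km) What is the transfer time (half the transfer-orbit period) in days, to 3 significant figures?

From Kepler's third law T² = 4π²r³/μ at r = 2.59×10^8 km, T = 832 days = 832 × 86400 s = 7.18848×10^7 s: μ = 4π²r³/T² = 1.32735×10^11 km³/s².
In km: r₁ = 0.456 × 1.496×10^8 = 6.82176×10^7 km; r₂ = 1.73 × 1.496×10^8 = 2.58808×10^8 km.
Transfer-ellipse semi-major axis a_t = (r₁ + r₂)/2 = (6.82176×10^7 + 2.58808×10^8)/2 = 1.635128×10^8 km.
Transfer time t = π√(a_t³/μ) = π√((1.635128×10^8)³ / 1.32735×10^11) = 1.803×10^7 s.
Converting: 1.803×10^7 s ÷ 86400 s/day = 209 days.

t = 209 days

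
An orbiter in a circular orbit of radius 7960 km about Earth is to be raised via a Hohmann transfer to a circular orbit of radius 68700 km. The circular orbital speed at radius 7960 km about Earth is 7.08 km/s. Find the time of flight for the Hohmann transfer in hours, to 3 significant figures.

t = 10.4 hours

From the circular-orbit relation v² = μ/r at r = 7960 km: μ = v²r = (7.08)² × 7960 = 3.99006×10^5 km³/s².
Transfer-ellipse semi-major axis a_t = (r₁ + r₂)/2 = (7960 + 68700)/2 = 38330 km.
Transfer time t = π√(a_t³/μ) = π√((38330)³ / 3.99006×10^5) = 37320 s.
Converting: 37320 s ÷ 3600 s/hour = 10.4 hours.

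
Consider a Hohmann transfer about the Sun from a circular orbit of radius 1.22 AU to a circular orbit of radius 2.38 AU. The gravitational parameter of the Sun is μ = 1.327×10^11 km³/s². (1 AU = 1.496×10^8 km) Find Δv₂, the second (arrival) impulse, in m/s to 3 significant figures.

Δv₂ = 3410 m/s

In km: r₁ = 1.22 × 1.496×10^8 = 1.82512×10^8 km; r₂ = 2.38 × 1.496×10^8 = 3.56048×10^8 km.
Semi-major axis of the transfer orbit: a_t = (1.82512×10^8 + 3.56048×10^8)/2 = 2.6928×10^8 km.
Circular speed at r = 3.56048×10^8 km: v_c = √(μ/r) = 19.306 km/s.
Vis-viva on the transfer ellipse at r = 3.56048×10^8 km gives v_t = √[μ(2/r − 1/a_t)] = 15.894 km/s.
Δv₂ = |v_t − v_c| = |15.894 − 19.306| = 3.412 km/s.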